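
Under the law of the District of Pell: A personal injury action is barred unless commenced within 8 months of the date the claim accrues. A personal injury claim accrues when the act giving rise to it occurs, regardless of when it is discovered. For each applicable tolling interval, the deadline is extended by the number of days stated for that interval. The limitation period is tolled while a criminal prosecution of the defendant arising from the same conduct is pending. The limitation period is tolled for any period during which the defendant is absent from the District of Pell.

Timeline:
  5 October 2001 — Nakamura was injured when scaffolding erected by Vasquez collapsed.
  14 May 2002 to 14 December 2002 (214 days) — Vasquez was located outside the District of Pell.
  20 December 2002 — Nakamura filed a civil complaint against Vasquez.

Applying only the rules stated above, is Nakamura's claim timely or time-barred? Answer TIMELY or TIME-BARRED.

The claim accrued on 5 October 2001, when the wrongful act occurred.
8 months from 5 October 2001 is 5 June 2002.
Because the defendant's absence from the jurisdiction ran from 14 May 2002 to 14 December 2002, the deadline is extended by 214 days to 5 January 2003.
The 20 December 2002 filing precedes the 5 January 2003 deadline; the claim is timely.

TIMELY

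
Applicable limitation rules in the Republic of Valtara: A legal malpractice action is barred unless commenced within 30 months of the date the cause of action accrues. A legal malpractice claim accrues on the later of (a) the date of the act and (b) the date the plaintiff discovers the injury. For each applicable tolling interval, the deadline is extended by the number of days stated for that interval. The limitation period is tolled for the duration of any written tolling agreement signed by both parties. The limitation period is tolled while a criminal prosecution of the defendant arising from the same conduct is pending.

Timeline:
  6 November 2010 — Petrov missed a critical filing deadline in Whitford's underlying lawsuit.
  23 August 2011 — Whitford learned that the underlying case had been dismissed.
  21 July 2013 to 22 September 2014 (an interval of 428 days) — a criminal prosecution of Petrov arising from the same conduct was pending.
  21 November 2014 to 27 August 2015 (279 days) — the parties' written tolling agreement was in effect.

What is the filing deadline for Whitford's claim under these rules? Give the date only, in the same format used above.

Taking the later of the act (6 November 2010) and discovery (23 August 2011), the claim accrued on 23 August 2011.
Adding the 30 months base period to 23 August 2011 gives a deadline of 23 February 2014, before any tolling.
The period was tolled for 428 days by the pending criminal prosecution (21 July 2013 to 22 September 2014), pushing the deadline to 27 April 2015.
The period was tolled for 279 days by the written tolling agreement (21 November 2014 to 27 August 2015), pushing the deadline to 31 January 2016.

31 January 2016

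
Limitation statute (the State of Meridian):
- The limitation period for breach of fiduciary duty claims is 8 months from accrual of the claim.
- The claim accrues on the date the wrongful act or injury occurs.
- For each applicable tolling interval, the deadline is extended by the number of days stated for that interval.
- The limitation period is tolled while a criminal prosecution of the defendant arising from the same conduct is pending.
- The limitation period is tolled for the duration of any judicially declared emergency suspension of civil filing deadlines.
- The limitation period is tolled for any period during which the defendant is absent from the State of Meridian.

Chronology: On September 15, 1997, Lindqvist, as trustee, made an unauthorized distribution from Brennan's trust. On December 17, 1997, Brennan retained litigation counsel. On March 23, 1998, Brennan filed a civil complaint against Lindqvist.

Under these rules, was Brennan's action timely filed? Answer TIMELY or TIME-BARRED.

TIMELY

The limitation period began to run on September 15, 1997.
8 months from September 15, 1997 is May 15, 1998.
Nothing else in the chronology tolls or restarts the period.
Brennan filed on March 23, 1998, before the May 15, 1998 deadline, so the action is timely.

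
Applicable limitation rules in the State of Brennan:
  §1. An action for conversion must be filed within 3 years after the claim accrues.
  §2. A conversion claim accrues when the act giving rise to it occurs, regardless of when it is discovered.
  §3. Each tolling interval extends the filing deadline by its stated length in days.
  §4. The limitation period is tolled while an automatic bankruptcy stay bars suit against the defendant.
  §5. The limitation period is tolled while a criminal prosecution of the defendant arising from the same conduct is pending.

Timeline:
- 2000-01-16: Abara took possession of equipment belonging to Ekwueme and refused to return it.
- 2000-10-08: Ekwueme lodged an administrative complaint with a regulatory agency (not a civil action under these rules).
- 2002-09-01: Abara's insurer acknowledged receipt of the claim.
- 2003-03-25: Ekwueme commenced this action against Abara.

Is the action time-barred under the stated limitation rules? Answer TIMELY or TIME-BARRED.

The claim accrued on 2000-01-16, when the wrongful act occurred.
The untolled deadline — 3 years after 2000-01-16 — is 2003-01-16.
None of the other events listed affects the running of the period under the stated rules.
The 2003-03-25 filing falls after the 2003-01-16 deadline; the claim is time-barred.

TIME-BARRED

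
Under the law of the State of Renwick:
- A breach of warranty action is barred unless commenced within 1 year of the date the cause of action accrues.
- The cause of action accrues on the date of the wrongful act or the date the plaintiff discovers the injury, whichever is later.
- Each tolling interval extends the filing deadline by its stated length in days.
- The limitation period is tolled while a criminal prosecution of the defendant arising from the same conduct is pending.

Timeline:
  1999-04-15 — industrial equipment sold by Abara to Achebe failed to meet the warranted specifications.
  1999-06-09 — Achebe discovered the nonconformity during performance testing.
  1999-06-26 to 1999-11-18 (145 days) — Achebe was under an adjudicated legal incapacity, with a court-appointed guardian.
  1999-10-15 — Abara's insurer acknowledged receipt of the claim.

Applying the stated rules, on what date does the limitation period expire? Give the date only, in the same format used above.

2000-06-09

The claim accrued on 1999-06-09 — the later of the 1999-04-15 act and the 1999-06-09 discovery.
Adding the 1 year base period to 1999-06-09 gives a deadline of 2000-06-09, before any tolling.
The plaintiff's legal incapacity from 1999-06-26 to 1999-11-18 does not toll the period, because no stated rule makes the plaintiff's incapacity a tolling event.
Nothing else in the chronology tolls or restarts the period.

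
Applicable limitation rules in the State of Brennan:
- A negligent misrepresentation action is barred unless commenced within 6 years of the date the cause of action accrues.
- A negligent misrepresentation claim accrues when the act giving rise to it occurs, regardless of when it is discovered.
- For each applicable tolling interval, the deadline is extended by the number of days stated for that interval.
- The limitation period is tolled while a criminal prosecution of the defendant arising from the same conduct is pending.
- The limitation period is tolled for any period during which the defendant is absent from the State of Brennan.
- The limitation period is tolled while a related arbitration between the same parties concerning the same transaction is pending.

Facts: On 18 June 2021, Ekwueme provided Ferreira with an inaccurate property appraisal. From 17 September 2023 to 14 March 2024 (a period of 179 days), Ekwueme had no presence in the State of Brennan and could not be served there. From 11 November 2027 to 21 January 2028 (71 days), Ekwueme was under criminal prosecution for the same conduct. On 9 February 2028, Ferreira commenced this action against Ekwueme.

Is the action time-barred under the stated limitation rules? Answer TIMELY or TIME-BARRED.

TIMELY

The claim accrued on 18 June 2021, when the wrongful act occurred.
The untolled deadline — 6 years after 18 June 2021 — is 18 June 2027.
The period was tolled for 179 days by the defendant's absence from the jurisdiction (17 September 2023 to 14 March 2024), pushing the deadline to 14 December 2027.
Because the pending criminal prosecution ran from 11 November 2027 to 21 January 2028, the deadline is extended by 71 days to 23 February 2028.
Filing on 9 February 2028 beat the 23 February 2028 deadline — the action is timely.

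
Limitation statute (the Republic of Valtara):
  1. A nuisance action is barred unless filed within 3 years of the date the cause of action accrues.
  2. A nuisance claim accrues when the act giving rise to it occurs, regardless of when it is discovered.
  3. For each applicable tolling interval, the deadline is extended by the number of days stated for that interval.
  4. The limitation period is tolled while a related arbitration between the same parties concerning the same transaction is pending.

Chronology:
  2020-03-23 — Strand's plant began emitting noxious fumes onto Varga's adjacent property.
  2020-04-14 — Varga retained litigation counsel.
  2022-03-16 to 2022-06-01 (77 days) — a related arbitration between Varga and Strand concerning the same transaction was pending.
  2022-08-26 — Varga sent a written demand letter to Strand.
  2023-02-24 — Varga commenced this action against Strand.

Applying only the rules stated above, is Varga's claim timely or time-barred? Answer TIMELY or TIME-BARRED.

The cause of action accrued on 2020-03-23, the date of the act.
Adding the 3 years base period to 2020-03-23 gives a deadline of 2023-03-23, before any tolling.
Because the pending related arbitration ran from 2022-03-16 to 2022-06-01, the deadline is extended by 77 days to 2023-06-08.
None of the other events listed affects the running of the period under the stated rules.
Filing on 2023-02-24 beat the 2023-06-08 deadline — the action is timely.

TIMELY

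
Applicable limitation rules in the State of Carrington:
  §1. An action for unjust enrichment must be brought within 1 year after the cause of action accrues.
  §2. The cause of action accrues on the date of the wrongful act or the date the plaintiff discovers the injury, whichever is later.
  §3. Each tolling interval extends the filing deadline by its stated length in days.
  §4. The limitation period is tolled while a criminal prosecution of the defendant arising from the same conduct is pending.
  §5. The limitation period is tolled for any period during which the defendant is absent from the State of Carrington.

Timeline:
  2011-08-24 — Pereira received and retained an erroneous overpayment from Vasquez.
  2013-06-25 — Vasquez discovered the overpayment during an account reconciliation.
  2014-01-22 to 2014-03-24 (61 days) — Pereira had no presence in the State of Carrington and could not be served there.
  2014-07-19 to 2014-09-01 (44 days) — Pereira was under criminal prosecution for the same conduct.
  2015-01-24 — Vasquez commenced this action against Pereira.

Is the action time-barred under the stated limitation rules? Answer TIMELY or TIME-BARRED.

Taking the later of the act (2011-08-24) and discovery (2013-06-25), the claim accrued on 2013-06-25.
1 year from 2013-06-25 is 2014-06-25.
The defendant's absence from the jurisdiction from 2014-01-22 to 2014-03-24 tolled the period for 61 days, extending the deadline to 2014-08-25.
The pending criminal prosecution from 2014-07-19 to 2014-09-01 tolled the period for 44 days, extending the deadline to 2014-10-08.
Filing on 2015-01-24 missed the 2014-10-08 deadline — the action is time-barred.

TIME-BARRED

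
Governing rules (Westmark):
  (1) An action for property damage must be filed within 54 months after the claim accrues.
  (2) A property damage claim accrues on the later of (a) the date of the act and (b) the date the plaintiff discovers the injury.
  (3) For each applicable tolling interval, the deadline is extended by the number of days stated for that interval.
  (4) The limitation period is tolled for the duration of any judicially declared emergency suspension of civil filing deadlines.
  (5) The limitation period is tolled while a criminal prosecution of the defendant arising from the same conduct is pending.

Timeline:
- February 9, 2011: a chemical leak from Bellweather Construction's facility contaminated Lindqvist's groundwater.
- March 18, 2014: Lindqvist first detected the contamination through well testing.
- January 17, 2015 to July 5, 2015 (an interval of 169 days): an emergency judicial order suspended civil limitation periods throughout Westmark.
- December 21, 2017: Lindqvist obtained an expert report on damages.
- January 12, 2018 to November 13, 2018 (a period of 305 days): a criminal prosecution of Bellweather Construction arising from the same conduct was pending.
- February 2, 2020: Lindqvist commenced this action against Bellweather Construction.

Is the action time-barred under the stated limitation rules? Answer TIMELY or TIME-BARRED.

The claim accrued on March 18, 2014 — the later of the February 9, 2011 act and the March 18, 2014 discovery.
Adding the 54 months base period to March 18, 2014 gives a deadline of September 18, 2018, before any tolling.
The period was tolled for 169 days by the emergency suspension of filing deadlines (January 17, 2015 to July 5, 2015), pushing the deadline to March 6, 2019.
The period was tolled for 305 days by the pending criminal prosecution (January 12, 2018 to November 13, 2018), pushing the deadline to January 5, 2020.
None of the other events listed affects the running of the period under the stated rules.
Filing on February 2, 2020 missed the January 5, 2020 deadline — the action is time-barred.

TIME-BARRED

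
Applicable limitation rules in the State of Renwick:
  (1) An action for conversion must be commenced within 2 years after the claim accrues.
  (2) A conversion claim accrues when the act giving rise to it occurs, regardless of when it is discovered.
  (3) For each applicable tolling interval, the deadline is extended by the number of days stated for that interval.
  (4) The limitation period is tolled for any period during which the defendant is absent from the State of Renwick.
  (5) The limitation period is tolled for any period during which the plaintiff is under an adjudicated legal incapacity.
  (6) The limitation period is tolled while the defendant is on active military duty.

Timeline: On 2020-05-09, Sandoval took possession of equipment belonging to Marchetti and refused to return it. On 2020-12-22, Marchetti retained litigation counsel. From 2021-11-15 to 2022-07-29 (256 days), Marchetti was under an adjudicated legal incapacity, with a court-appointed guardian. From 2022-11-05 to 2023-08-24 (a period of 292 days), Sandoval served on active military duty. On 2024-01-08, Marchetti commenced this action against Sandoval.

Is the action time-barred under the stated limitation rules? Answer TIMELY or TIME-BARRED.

TIME-BARRED

The limitation period began to run on 2020-05-09.
Adding the 2 years base period to 2020-05-09 gives a deadline of 2022-05-09, before any tolling.
Because the plaintiff's legal incapacity ran from 2021-11-15 to 2022-07-29, the deadline is extended by 256 days to 2023-01-20.
The period was tolled for 292 days by the defendant's active military service (2022-11-05 to 2023-08-24), pushing the deadline to 2023-11-08.
Nothing else in the chronology tolls or restarts the period.
Filing on 2024-01-08 missed the 2023-11-08 deadline — the action is time-barred.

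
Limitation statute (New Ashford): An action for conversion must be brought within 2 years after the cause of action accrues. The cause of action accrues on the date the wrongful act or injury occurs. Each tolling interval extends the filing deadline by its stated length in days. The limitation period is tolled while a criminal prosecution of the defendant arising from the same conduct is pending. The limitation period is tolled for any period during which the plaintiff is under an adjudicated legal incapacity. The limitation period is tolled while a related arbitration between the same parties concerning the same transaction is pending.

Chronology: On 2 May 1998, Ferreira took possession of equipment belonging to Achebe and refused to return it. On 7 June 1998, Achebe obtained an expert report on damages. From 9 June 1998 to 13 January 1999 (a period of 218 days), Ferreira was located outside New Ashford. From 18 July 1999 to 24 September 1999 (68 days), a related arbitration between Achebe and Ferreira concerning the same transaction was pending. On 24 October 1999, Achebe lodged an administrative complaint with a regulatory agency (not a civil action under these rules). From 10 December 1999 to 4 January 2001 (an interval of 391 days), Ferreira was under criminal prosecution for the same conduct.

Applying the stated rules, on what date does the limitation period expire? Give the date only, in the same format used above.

4 August 2001

The cause of action accrued on 2 May 1998, the date of the act.
The untolled deadline — 2 years after 2 May 1998 — is 2 May 2000.
Because the pending related arbitration ran from 18 July 1999 to 24 September 1999, the deadline is extended by 68 days to 9 July 2000.
The pending criminal prosecution from 10 December 1999 to 4 January 2001 tolled the period for 391 days, extending the deadline to 4 August 2001.
The defendant's absence from the jurisdiction from 9 June 1998 to 13 January 1999 does not toll the period, because no stated rule makes the defendant's absence a tolling event.
Nothing else in the chronology tolls or restarts the period.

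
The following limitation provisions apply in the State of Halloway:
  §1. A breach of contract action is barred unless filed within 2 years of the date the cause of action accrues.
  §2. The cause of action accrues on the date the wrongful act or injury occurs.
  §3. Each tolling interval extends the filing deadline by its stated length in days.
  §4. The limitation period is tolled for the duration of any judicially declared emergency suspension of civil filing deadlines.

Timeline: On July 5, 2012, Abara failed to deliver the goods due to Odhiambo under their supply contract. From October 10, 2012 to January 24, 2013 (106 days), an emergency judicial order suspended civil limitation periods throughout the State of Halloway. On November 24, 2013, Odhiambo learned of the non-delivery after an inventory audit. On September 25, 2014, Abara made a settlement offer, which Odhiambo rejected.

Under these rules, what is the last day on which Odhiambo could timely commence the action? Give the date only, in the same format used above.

October 19, 2014

The claim accrued on July 5, 2012, when the wrongful act occurred; under the stated occurrence rule the November 24, 2013 discovery does not delay accrual.
The untolled deadline — 2 years after July 5, 2012 — is July 5, 2014.
The emergency suspension of filing deadlines from October 10, 2012 to January 24, 2013 tolled the period for 106 days, extending the deadline to October 19, 2014.
None of the other events listed affects the running of the period under the stated rules.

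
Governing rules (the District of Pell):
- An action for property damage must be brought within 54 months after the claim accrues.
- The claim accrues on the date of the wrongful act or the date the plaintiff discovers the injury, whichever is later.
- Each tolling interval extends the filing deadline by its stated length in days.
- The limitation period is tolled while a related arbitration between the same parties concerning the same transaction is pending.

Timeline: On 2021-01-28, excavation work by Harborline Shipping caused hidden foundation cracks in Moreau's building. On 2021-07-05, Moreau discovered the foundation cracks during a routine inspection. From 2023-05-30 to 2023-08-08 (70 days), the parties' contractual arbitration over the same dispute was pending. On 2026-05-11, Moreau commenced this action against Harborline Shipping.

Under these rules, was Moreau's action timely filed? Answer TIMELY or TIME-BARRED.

Because discovery on 2021-07-05 post-dates the 2021-01-28 act, accrual under the later-of rule falls on 2021-07-05.
The untolled deadline — 54 months after 2021-07-05 — is 2026-01-05.
Because the pending related arbitration ran from 2023-05-30 to 2023-08-08, the deadline is extended by 70 days to 2026-03-16.
Moreau filed on 2026-05-11, after the 2026-03-16 deadline, so the action is time-barred.

TIME-BARRED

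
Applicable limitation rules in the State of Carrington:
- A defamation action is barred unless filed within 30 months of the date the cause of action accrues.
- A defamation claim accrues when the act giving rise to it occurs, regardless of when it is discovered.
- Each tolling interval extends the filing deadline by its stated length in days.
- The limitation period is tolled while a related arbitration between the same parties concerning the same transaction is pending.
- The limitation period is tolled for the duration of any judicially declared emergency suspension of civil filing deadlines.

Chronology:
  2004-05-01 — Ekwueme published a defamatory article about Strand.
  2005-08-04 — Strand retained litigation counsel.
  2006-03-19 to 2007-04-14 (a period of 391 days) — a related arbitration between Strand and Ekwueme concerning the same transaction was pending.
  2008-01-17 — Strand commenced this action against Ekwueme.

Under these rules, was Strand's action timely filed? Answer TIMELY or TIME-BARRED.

TIME-BARRED

The limitation period began to run on 2004-05-01.
The untolled deadline — 30 months after 2004-05-01 — is 2006-11-01.
The pending related arbitration from 2006-03-19 to 2007-04-14 tolled the period for 391 days, extending the deadline to 2007-11-27.
None of the other events listed affects the running of the period under the stated rules.
Filing on 2008-01-17 missed the 2007-11-27 deadline — the action is time-barred.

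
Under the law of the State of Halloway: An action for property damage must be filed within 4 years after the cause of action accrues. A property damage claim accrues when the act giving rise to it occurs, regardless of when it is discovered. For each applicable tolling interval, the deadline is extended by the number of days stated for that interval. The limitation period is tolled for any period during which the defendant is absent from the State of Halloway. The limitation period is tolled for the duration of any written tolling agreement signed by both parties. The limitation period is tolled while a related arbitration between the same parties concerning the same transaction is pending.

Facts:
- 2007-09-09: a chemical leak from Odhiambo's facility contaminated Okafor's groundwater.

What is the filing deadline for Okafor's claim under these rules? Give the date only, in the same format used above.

2011-09-09

The claim accrued on 2007-09-09, when the wrongful act occurred.
4 years from 2007-09-09 is 2011-09-09.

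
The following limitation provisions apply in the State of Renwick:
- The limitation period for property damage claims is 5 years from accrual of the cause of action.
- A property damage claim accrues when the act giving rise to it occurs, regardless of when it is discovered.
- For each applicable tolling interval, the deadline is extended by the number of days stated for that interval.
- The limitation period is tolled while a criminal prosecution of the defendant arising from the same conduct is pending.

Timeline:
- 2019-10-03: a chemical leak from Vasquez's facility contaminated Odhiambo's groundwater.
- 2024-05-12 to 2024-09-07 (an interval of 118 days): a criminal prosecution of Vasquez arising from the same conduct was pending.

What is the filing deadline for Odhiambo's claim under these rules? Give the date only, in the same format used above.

The cause of action accrued on 2019-10-03, the date of the act.
The untolled deadline — 5 years after 2019-10-03 — is 2024-10-03.
Because the pending criminal prosecution ran from 2024-05-12 to 2024-09-07, the deadline is extended by 118 days to 2025-01-29.

2025-01-29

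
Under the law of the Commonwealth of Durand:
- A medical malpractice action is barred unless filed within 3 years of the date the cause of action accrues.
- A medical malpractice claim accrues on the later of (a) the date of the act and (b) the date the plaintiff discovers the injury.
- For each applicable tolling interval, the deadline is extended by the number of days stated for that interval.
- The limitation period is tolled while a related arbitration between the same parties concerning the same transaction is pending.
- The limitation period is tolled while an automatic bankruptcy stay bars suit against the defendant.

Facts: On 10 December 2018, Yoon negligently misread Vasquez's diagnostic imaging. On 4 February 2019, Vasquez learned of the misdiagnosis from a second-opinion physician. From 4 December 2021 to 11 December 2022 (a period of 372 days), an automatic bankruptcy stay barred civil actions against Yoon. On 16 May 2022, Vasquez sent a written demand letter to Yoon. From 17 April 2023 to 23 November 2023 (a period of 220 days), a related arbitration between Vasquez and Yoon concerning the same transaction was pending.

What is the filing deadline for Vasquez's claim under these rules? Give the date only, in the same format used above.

The claim accrued on 4 February 2019 — the later of the 10 December 2018 act and the 4 February 2019 discovery.
Adding the 3 years base period to 4 February 2019 gives a deadline of 4 February 2022, before any tolling.
Because the automatic bankruptcy stay ran from 4 December 2021 to 11 December 2022, the deadline is extended by 372 days to 11 February 2023.
The pending related arbitration starting 17 April 2023 came too late — the period had run on 11 February 2023 — and so does not extend the deadline.
Nothing else in the chronology tolls or restarts the period.

11 February 2023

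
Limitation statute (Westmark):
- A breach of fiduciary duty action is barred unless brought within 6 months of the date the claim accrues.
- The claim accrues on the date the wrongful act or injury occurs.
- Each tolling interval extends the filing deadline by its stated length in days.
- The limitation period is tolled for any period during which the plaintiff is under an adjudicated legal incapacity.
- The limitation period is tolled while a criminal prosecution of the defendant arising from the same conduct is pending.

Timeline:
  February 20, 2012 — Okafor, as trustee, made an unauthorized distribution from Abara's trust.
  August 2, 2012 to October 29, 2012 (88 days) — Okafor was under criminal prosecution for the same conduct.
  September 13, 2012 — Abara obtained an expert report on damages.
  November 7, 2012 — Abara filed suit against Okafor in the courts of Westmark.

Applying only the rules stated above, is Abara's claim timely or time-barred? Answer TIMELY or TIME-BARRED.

The limitation period began to run on February 20, 2012.
6 months from February 20, 2012 is August 20, 2012.
The period was tolled for 88 days by the pending criminal prosecution (August 2, 2012 to October 29, 2012), pushing the deadline to November 16, 2012.
Nothing else in the chronology tolls or restarts the period.
Abara filed on November 7, 2012, before the November 16, 2012 deadline, so the action is timely.

TIMELY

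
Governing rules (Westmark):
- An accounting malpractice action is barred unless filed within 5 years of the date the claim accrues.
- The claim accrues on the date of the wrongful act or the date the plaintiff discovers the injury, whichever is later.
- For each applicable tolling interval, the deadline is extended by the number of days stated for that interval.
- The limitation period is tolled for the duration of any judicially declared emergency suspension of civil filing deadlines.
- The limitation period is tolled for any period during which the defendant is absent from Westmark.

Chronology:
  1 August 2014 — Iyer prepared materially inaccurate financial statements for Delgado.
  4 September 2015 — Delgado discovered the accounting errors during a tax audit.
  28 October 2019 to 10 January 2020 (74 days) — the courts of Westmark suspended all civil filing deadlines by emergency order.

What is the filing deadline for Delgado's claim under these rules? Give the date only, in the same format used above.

17 November 2020

The claim accrued on 4 September 2015 — the later of the 1 August 2014 act and the 4 September 2015 discovery.
Adding the 5 years base period to 4 September 2015 gives a deadline of 4 September 2020, before any tolling.
Because the emergency suspension of filing deadlines ran from 28 October 2019 to 10 January 2020, the deadline is extended by 74 days to 17 November 2020.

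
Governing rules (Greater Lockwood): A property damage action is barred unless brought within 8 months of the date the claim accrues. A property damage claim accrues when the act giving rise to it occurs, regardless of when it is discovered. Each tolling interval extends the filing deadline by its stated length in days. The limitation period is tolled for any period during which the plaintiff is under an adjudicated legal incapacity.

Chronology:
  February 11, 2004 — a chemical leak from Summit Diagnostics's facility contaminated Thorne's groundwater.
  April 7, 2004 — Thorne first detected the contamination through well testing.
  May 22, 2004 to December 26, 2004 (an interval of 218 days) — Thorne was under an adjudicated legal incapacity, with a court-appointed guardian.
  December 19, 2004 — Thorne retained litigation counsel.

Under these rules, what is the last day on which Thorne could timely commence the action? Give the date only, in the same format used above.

Because the rule ties accrual to occurrence, the claim accrued on February 11, 2004, not on the April 7, 2004 discovery date.
The untolled deadline — 8 months after February 11, 2004 — is October 11, 2004.
The period was tolled for 218 days by the plaintiff's legal incapacity (May 22, 2004 to December 26, 2004), pushing the deadline to May 17, 2005.
Nothing else in the chronology tolls or restarts the period.

May 17, 2005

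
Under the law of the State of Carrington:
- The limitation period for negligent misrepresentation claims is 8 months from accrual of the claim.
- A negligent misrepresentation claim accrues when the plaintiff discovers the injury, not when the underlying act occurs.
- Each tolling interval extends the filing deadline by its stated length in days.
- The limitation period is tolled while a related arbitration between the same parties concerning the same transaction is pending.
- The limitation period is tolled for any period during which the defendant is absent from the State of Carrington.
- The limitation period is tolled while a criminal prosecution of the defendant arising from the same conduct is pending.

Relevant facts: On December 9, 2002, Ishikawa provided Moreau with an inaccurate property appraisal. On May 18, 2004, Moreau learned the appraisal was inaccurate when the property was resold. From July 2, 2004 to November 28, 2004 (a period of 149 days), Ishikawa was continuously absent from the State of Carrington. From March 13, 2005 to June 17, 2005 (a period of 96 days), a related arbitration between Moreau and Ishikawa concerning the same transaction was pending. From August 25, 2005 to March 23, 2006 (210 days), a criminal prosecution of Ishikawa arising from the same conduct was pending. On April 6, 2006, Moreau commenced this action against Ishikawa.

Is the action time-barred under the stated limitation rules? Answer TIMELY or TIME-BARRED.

The claim did not accrue until Moreau discovered the injury on May 18, 2004; the December 9, 2002 act date does not start the clock under the stated rule.
8 months from May 18, 2004 is January 18, 2005.
Because the defendant's absence from the jurisdiction ran from July 2, 2004 to November 28, 2004, the deadline is extended by 149 days to June 16, 2005.
The pending related arbitration from March 13, 2005 to June 17, 2005 tolled the period for 96 days, extending the deadline to September 20, 2005.
The pending criminal prosecution from August 25, 2005 to March 23, 2006 tolled the period for 210 days, extending the deadline to April 18, 2006.
Filing on April 6, 2006 beat the April 18, 2006 deadline — the action is timely.

TIMELY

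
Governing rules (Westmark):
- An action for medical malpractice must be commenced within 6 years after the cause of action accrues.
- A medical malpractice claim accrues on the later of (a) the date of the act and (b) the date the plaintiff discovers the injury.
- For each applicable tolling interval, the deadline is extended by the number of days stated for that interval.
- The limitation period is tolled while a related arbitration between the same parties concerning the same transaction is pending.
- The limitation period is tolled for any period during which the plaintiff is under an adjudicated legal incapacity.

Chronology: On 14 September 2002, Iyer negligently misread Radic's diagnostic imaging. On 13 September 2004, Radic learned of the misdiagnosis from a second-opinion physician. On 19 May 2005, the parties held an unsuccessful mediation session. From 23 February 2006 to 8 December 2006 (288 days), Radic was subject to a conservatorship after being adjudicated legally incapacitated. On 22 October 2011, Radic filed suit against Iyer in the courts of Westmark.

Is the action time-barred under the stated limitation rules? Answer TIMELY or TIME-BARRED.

Taking the later of the act (14 September 2002) and discovery (13 September 2004), the claim accrued on 13 September 2004.
6 years from 13 September 2004 is 13 September 2010.
The plaintiff's legal incapacity from 23 February 2006 to 8 December 2006 tolled the period for 288 days, extending the deadline to 28 June 2011.
Nothing else in the chronology tolls or restarts the period.
Filing on 22 October 2011 missed the 28 June 2011 deadline — the action is time-barred.

TIME-BARRED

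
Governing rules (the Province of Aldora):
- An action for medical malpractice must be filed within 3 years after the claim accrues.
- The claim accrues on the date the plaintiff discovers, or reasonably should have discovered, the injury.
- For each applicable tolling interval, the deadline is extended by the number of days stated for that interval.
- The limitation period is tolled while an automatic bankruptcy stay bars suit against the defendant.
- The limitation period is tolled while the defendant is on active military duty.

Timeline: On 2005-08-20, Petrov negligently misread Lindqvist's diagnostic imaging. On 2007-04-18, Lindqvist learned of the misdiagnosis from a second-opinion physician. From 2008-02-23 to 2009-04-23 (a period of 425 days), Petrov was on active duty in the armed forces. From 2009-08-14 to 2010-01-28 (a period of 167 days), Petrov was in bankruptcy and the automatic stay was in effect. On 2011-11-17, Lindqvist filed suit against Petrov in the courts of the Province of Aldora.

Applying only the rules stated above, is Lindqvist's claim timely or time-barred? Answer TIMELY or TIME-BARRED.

TIMELY

Under the discovery rule, the claim accrued on 2007-04-18, when Lindqvist discovered the injury — not on the 2005-08-20 date of the underlying act.
Adding the 3 years base period to 2007-04-18 gives a deadline of 2010-04-18, before any tolling.
The defendant's active military service from 2008-02-23 to 2009-04-23 tolled the period for 425 days, extending the deadline to 2011-06-17.
Because the automatic bankruptcy stay ran from 2009-08-14 to 2010-01-28, the deadline is extended by 167 days to 2011-12-01.
Filing on 2011-11-17 beat the 2011-12-01 deadline — the action is timely.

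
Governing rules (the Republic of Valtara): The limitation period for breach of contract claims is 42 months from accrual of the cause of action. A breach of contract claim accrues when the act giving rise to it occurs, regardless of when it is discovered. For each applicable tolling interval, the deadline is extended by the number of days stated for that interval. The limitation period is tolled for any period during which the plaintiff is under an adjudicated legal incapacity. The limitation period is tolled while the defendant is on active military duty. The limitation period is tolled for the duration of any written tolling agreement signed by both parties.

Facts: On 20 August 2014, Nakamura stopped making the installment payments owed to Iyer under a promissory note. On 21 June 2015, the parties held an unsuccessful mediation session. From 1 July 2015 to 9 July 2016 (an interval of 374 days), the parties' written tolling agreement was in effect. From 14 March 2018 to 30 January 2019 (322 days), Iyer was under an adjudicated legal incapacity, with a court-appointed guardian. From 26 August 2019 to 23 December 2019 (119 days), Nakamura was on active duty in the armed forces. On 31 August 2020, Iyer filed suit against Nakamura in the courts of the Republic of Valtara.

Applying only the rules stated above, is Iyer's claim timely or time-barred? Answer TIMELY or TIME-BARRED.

The limitation period began to run on 20 August 2014.
42 months from 20 August 2014 is 20 February 2018.
The period was tolled for 374 days by the written tolling agreement (1 July 2015 to 9 July 2016), pushing the deadline to 1 March 2019.
The plaintiff's legal incapacity from 14 March 2018 to 30 January 2019 tolled the period for 322 days, extending the deadline to 17 January 2020.
The period was tolled for 119 days by the defendant's active military service (26 August 2019 to 23 December 2019), pushing the deadline to 15 May 2020.
The other events in the timeline have no effect on the limitation period under the stated rules.
Filing on 31 August 2020 missed the 15 May 2020 deadline — the action is time-barred.

TIME-BARRED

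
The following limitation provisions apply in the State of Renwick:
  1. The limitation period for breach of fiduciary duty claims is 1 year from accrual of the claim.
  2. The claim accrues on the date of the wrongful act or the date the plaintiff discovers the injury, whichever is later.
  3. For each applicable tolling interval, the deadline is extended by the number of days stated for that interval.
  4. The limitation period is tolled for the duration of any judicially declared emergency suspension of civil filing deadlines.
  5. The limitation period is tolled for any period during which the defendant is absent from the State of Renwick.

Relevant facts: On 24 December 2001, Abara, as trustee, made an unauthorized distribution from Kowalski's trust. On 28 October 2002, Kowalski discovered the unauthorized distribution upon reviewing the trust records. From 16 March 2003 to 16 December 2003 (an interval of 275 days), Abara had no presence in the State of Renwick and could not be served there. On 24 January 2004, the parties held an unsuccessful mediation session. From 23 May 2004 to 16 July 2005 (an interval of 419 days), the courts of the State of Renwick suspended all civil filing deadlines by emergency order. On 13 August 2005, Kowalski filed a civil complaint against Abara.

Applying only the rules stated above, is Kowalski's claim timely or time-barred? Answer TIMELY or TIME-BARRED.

Taking the later of the act (24 December 2001) and discovery (28 October 2002), the claim accrued on 28 October 2002.
1 year from 28 October 2002 is 28 October 2003.
The period was tolled for 275 days by the defendant's absence from the jurisdiction (16 March 2003 to 16 December 2003), pushing the deadline to 29 July 2004.
Because the emergency suspension of filing deadlines ran from 23 May 2004 to 16 July 2005, the deadline is extended by 419 days to 21 September 2005.
Nothing else in the chronology tolls or restarts the period.
The 13 August 2005 filing precedes the 21 September 2005 deadline; the claim is timely.

TIMELY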